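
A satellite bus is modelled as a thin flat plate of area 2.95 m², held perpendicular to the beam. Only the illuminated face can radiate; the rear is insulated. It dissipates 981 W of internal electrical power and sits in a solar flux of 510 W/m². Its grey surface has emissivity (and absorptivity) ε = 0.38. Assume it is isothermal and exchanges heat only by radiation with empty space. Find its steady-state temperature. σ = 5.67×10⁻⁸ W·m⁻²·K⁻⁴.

At steady state, absorbed solar power + internal power = radiated power.
Absorbed: α·S·A_cross = 0.38·510·2.950 = 571.7 W (cross-section A).
Total input = 571.7 + 981 = 1553 W.
Radiated: εσ·A_surf·T⁴ with A_surf = A = 2.950 m².
T⁴ = 1553/(0.38·5.67×10⁻⁸·2.950) = 2.443×10¹⁰ K⁴.

T ≈ 395 K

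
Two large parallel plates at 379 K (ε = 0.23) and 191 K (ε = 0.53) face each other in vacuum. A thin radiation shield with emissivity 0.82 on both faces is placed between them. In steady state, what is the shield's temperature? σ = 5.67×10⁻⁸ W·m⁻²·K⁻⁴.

T_s ≈ 294 K

In steady state the net flux on the hot side equals that on the cold side.
σ(T₁⁴−T_s⁴)/D₁ = σ(T_s⁴−T₂⁴)/D₂, with D₁ = 1/ε₁+1/ε_s−1 = 4.567, D₂ = 1/ε_s+1/ε₂−1 = 2.106.
Solve for T_s⁴: T_s⁴ = (D₂·T₁⁴ + D₁·T₂⁴)/(D₁+D₂) = 7.423×10⁹ K⁴.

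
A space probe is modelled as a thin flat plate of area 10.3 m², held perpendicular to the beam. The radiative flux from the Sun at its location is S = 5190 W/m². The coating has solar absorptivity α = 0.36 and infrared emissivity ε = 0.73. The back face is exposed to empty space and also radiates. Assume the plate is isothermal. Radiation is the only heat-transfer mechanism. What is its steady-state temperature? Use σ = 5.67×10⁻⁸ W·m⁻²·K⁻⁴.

At equilibrium, absorbed power = emitted power.
Absorbing cross-section = A = 10.30 m²; emitting surface = 2A = 20.60 m² (ratio 2).
αS·A_cross = εσ·A_surf·T⁴  ⇒  T⁴ = αS/(ε·2σ).
T⁴ = 0.360·5190/(0.73·2·5.67×10⁻⁸) = 2.257×10¹⁰ K⁴.
T = (2.257×10¹⁰)^(1/4).

T ≈ 388 K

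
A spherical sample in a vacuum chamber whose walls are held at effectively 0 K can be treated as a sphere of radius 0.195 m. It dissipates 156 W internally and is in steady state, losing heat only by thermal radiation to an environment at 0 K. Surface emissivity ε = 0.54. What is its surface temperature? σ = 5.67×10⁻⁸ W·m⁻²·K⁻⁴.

T ≈ 321 K

Steady state: internal power = radiated power, P = εσA T⁴.
Radiating area A = 4πr² = 0.4778 m².
T⁴ = P/(εσA) = 156/(0.54·5.67×10⁻⁸·0.4778) = 1.066×10¹⁰ K⁴.
T = (1.066×10¹⁰)^(1/4).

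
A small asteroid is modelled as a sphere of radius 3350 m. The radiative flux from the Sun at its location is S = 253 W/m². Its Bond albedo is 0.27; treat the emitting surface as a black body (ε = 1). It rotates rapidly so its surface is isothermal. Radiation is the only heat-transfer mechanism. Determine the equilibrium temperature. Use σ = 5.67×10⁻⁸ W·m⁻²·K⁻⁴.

T ≈ 169 K

At equilibrium, absorbed power = emitted power.
Absorbing cross-section = πr² = 3.526×10⁷ m²; emitting surface = 4πr² = 1.410×10⁸ m² (ratio 4).
(1−a)S·A_cross = εσ·A_surf·T⁴  ⇒  T⁴ = (1−a)S/(4σ).
T⁴ = 0.730·253/(4·5.67×10⁻⁸) = 8.143×10⁸ K⁴.
T = (8.143×10⁸)^(1/4).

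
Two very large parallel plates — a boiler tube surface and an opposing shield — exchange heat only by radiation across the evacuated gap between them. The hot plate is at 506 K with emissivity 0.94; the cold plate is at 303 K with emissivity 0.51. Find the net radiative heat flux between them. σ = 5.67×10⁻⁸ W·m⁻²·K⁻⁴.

q ≈ 1600 W/m²

For two infinite grey parallel plates, q = σ(T₁⁴ − T₂⁴)/(1/ε₁ + 1/ε₂ − 1).
T₁⁴ − T₂⁴ = 6.555×10¹⁰ − 8.429×10⁹ = 5.713×10¹⁰ K⁴.
1/ε₁ + 1/ε₂ − 1 = 1.064 + 1.961 − 1 = 2.025.
q = 5.67×10⁻⁸ × 5.713×10¹⁰ / 2.025.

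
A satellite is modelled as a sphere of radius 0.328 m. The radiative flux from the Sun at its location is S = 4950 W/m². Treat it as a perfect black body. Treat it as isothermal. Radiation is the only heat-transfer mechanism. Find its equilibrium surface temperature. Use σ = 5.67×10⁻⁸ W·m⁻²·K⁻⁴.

T ≈ 384 K

At equilibrium, absorbed power = emitted power.
Absorbing cross-section = πr² = 0.3380 m²; emitting surface = 4πr² = 1.352 m² (ratio 4).
S·A_cross = εσ·A_surf·T⁴  ⇒  T⁴ = S/(4σ).
T⁴ = 1.00·4950/(4·5.67×10⁻⁸) = 2.183×10¹⁰ K⁴.
T = (2.183×10¹⁰)^(1/4).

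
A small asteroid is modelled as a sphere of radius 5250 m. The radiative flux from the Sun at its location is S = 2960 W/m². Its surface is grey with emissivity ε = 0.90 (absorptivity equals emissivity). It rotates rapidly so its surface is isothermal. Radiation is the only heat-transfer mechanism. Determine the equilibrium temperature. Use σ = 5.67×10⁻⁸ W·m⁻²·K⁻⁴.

T ≈ 338 K

At equilibrium, absorbed power = emitted power.
Absorbing cross-section = πr² = 8.659×10⁷ m²; emitting surface = 4πr² = 3.464×10⁸ m² (ratio 4).
εS·A_cross = εσ·A_surf·T⁴  ⇒  T⁴ = S/(4σ)   (ε cancels).
T⁴ = 2960/(4·5.67×10⁻⁸) = 1.305×10¹⁰ K⁴.
T = (1.305×10¹⁰)^(1/4).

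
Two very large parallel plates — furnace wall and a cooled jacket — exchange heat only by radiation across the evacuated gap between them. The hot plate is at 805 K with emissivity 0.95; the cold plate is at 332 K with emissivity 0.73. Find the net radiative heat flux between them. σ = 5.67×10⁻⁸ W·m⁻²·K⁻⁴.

For two infinite grey parallel plates, q = σ(T₁⁴ − T₂⁴)/(1/ε₁ + 1/ε₂ − 1).
T₁⁴ − T₂⁴ = 4.199×10¹¹ − 1.215×10¹⁰ = 4.078×10¹¹ K⁴.
1/ε₁ + 1/ε₂ − 1 = 1.053 + 1.370 − 1 = 1.422.
q = 5.67×10⁻⁸ × 4.078×10¹¹ / 1.422.

q ≈ 16300 W/m²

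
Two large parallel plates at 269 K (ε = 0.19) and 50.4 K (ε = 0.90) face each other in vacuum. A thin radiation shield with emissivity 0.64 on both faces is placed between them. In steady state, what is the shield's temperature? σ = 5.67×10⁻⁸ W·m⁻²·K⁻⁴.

In steady state the net flux on the hot side equals that on the cold side.
σ(T₁⁴−T_s⁴)/D₁ = σ(T_s⁴−T₂⁴)/D₂, with D₁ = 1/ε₁+1/ε_s−1 = 5.826, D₂ = 1/ε_s+1/ε₂−1 = 1.674.
Solve for T_s⁴: T_s⁴ = (D₂·T₁⁴ + D₁·T₂⁴)/(D₁+D₂) = 1.174×10⁹ K⁴.

T_s ≈ 185 K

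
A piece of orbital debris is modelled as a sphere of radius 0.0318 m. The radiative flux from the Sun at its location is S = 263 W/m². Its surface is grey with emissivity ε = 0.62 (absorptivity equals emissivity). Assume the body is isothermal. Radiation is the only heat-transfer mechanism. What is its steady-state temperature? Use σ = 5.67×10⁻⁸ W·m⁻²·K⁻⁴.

T ≈ 185 K

At equilibrium, absorbed power = emitted power.
Absorbing cross-section = πr² = 0.003177 m²; emitting surface = 4πr² = 0.01271 m² (ratio 4).
εS·A_cross = εσ·A_surf·T⁴  ⇒  T⁴ = S/(4σ)   (ε cancels).
T⁴ = 263/(4·5.67×10⁻⁸) = 1.160×10⁹ K⁴.
T = (1.160×10⁹)^(1/4).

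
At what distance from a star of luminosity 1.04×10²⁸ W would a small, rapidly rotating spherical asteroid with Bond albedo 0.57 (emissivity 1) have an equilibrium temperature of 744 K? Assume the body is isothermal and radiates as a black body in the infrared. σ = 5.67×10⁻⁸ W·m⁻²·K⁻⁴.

d ≈ 7.16×10¹⁰ m

For an isothermal black-emitting sphere, (1−a)S·πr² = σ·4πr²·T⁴ ⇒ S = 4σT⁴/(1−a).
S = 4·5.67×10⁻⁸·(744)⁴/0.430 = 1.616×10⁵ W/m².
Flux falls as S = L/(4πd²), so d = √(L/(4πS)) = √(1.04×10²⁸/(4π·1.616×10⁵)).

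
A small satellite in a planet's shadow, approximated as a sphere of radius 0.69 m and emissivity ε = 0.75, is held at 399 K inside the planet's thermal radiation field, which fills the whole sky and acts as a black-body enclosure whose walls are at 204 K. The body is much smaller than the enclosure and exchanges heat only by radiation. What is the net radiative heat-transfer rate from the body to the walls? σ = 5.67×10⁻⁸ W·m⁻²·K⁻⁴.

For a small grey body in a large enclosure: P_net = εσA(T_body⁴ − T_wall⁴).
A = 4πr² = 5.983 m²; T_body⁴ − T_wall⁴ = 2.534×10¹⁰ − 1.732×10⁹ = 2.361×10¹⁰ K⁴.
|P_net| = 0.75·5.67×10⁻⁸·5.983·2.361×10¹⁰.

P_net ≈ 6010 W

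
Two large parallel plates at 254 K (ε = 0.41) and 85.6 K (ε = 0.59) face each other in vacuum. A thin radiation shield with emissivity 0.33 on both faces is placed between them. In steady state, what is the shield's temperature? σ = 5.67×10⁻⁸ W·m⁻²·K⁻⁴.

T_s ≈ 209 K

In steady state the net flux on the hot side equals that on the cold side.
σ(T₁⁴−T_s⁴)/D₁ = σ(T_s⁴−T₂⁴)/D₂, with D₁ = 1/ε₁+1/ε_s−1 = 4.469, D₂ = 1/ε_s+1/ε₂−1 = 3.725.
Solve for T_s⁴: T_s⁴ = (D₂·T₁⁴ + D₁·T₂⁴)/(D₁+D₂) = 1.921×10⁹ K⁴.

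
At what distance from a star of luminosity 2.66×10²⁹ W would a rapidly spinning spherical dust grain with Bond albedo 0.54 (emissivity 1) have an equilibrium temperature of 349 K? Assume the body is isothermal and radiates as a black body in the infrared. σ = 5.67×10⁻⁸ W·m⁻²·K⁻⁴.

d ≈ 1.70×10¹² m

For an isothermal black-emitting sphere, (1−a)S·πr² = σ·4πr²·T⁴ ⇒ S = 4σT⁴/(1−a).
S = 4·5.67×10⁻⁸·(349)⁴/0.460 = 7315 W/m².
Flux falls as S = L/(4πd²), so d = √(L/(4πS)) = √(2.66×10²⁹/(4π·7315)).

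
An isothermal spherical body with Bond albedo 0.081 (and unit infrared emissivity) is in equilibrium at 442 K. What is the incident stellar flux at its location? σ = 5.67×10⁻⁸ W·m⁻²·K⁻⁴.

S ≈ 9420 W/m²

(1−a)S·πr² = σ·4πr²·T⁴ ⇒ S = 4σT⁴/(1−a).
S = 4·5.67×10⁻⁸·3.817×10¹⁰/0.919.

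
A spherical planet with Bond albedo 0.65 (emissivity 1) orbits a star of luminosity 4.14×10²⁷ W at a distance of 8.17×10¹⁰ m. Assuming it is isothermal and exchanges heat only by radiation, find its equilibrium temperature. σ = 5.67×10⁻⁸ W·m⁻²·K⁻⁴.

First find the stellar flux at distance d: S = L/(4πd²) = 4.14×10²⁷/(4π·(8.17×10¹⁰)²) = 49360 W/m².
For an isothermal sphere, absorbed (1−a)S·πr² = emitted σ·4πr²·T⁴, so T⁴ = (1−a)S/(4σ).
T⁴ = 0.350·49360/(4·5.67×10⁻⁸) = 7.617×10¹⁰ K⁴.

T ≈ 525 K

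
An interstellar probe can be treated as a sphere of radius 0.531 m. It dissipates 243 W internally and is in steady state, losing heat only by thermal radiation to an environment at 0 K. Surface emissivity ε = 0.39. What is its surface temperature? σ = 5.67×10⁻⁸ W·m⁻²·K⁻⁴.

T ≈ 236 K

Steady state: internal power = radiated power, P = εσA T⁴.
Radiating area A = 4πr² = 3.543 m².
T⁴ = P/(εσA) = 243/(0.39·5.67×10⁻⁸·3.543) = 3.101×10⁹ K⁴.
T = (3.101×10⁹)^(1/4).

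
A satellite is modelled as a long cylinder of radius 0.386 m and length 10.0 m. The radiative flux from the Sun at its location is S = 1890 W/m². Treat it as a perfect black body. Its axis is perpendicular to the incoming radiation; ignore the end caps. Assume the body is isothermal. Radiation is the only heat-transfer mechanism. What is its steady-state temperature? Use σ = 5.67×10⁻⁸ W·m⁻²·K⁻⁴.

T ≈ 321 K

At equilibrium, absorbed power = emitted power.
Absorbing cross-section = 2rL = 7.720 m²; emitting surface = 2πrL = 24.25 m² (ratio π).
S·A_cross = εσ·A_surf·T⁴  ⇒  T⁴ = S/(πσ).
T⁴ = 1.00·1890/(π·5.67×10⁻⁸) = 1.061×10¹⁰ K⁴.
T = (1.061×10¹⁰)^(1/4).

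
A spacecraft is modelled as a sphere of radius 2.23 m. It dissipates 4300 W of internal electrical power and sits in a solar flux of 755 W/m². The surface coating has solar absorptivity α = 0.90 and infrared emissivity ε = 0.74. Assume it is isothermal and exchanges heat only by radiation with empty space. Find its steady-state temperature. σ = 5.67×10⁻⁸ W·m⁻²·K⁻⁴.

At steady state, absorbed solar power + internal power = radiated power.
Absorbed: α·S·A_cross = 0.90·755·15.62 = 10620 W (cross-section πr²).
Total input = 10620 + 4300 = 14920 W.
Radiated: εσ·A_surf·T⁴ with A_surf = 4πr² = 62.49 m².
T⁴ = 14920/(0.74·5.67×10⁻⁸·62.49) = 5.689×10⁹ K⁴.

T ≈ 275 K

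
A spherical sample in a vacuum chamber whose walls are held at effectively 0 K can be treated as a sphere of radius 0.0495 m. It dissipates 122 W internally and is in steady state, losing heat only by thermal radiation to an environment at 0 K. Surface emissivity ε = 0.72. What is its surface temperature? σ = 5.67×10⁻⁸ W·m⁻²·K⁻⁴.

T ≈ 558 K

Steady state: internal power = radiated power, P = εσA T⁴.
Radiating area A = 4πr² = 0.03079 m².
T⁴ = P/(εσA) = 122/(0.72·5.67×10⁻⁸·0.03079) = 9.706×10¹⁰ K⁴.
T = (9.706×10¹⁰)^(1/4).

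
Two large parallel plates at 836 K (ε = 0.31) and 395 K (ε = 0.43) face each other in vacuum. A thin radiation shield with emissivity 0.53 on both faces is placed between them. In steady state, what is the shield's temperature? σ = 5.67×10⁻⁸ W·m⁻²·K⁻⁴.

T_s ≈ 691 K

In steady state the net flux on the hot side equals that on the cold side.
σ(T₁⁴−T_s⁴)/D₁ = σ(T_s⁴−T₂⁴)/D₂, with D₁ = 1/ε₁+1/ε_s−1 = 4.113, D₂ = 1/ε_s+1/ε₂−1 = 3.212.
Solve for T_s⁴: T_s⁴ = (D₂·T₁⁴ + D₁·T₂⁴)/(D₁+D₂) = 2.279×10¹¹ K⁴.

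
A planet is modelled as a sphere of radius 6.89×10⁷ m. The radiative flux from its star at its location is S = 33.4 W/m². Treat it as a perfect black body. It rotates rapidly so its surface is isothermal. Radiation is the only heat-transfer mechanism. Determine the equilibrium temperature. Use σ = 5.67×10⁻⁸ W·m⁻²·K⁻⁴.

At equilibrium, absorbed power = emitted power.
Absorbing cross-section = πr² = 1.491×10¹⁶ m²; emitting surface = 4πr² = 5.966×10¹⁶ m² (ratio 4).
S·A_cross = εσ·A_surf·T⁴  ⇒  T⁴ = S/(4σ).
T⁴ = 1.00·33.4/(4·5.67×10⁻⁸) = 1.473×10⁸ K⁴.
T = (1.473×10⁸)^(1/4).

T ≈ 110 K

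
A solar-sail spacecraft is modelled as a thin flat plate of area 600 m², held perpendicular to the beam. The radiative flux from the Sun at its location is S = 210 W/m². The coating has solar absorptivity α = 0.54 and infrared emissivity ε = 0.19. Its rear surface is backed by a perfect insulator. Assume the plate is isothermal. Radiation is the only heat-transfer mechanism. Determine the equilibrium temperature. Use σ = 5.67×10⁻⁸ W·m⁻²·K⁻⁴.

At equilibrium, absorbed power = emitted power.
Absorbing cross-section = A = 600.0 m²; emitting surface = A = 600.0 m² (ratio 1).
αS·A_cross = εσ·A_surf·T⁴  ⇒  T⁴ = αS/(ε·1σ).
T⁴ = 0.540·210/(0.19·1·5.67×10⁻⁸) = 1.053×10¹⁰ K⁴.
T = (1.053×10¹⁰)^(1/4).

T ≈ 320 K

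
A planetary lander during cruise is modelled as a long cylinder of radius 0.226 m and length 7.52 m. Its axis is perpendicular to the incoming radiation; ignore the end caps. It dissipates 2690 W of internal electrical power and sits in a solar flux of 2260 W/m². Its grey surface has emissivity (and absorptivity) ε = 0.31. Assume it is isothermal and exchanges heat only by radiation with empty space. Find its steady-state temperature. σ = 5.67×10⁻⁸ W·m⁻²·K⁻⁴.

T ≈ 405 K

At steady state, absorbed solar power + internal power = radiated power.
Absorbed: α·S·A_cross = 0.31·2260·3.399 = 2381 W (cross-section 2rL).
Total input = 2381 + 2690 = 5071 W.
Radiated: εσ·A_surf·T⁴ with A_surf = 2πrL = 10.68 m².
T⁴ = 5071/(0.31·5.67×10⁻⁸·10.68) = 2.702×10¹⁰ K⁴.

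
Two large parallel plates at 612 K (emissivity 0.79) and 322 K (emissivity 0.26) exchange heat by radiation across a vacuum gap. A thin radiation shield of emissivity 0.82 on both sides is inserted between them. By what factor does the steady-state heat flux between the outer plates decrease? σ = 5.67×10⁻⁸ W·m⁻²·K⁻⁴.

factor ≈ 1.35

Without shield: q₀ = σΔ(T⁴)/(1/ε₁+1/ε₂−1) with denominator 4.112.
With shield the two gaps are in series; the resistances add: (1/ε₁+1/ε_s−1)+(1/ε_s+1/ε₂−1) = 1.485+4.066 = 5.551.
Heat-flux ratio q₀/q = 5.551/4.112.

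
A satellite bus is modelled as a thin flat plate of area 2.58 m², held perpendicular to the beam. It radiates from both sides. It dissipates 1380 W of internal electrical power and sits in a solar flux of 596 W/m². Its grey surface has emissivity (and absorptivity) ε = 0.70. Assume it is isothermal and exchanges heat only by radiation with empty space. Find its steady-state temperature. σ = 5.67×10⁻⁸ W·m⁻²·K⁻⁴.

At steady state, absorbed solar power + internal power = radiated power.
Absorbed: α·S·A_cross = 0.70·596·2.580 = 1076 W (cross-section A).
Total input = 1076 + 1380 = 2456 W.
Radiated: εσ·A_surf·T⁴ with A_surf = 2A = 5.160 m².
T⁴ = 2456/(0.70·5.67×10⁻⁸·5.160) = 1.199×10¹⁰ K⁴.

T ≈ 331 K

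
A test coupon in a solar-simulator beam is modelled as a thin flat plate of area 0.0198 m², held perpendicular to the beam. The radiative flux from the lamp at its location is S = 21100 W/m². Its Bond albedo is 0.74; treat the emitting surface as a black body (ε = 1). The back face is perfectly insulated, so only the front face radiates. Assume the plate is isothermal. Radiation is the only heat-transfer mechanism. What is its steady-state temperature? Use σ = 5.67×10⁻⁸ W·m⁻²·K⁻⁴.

T ≈ 558 K

At equilibrium, absorbed power = emitted power.
Absorbing cross-section = A = 0.01980 m²; emitting surface = A = 0.01980 m² (ratio 1).
(1−a)S·A_cross = εσ·A_surf·T⁴  ⇒  T⁴ = (1−a)S/(1σ).
T⁴ = 0.260·21100/(1·5.67×10⁻⁸) = 9.675×10¹⁰ K⁴.
T = (9.675×10¹⁰)^(1/4).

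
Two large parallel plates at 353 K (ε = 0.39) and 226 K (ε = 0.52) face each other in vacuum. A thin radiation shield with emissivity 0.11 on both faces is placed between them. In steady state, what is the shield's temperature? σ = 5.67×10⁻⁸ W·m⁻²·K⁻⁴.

T_s ≈ 307 K

In steady state the net flux on the hot side equals that on the cold side.
σ(T₁⁴−T_s⁴)/D₁ = σ(T_s⁴−T₂⁴)/D₂, with D₁ = 1/ε₁+1/ε_s−1 = 10.66, D₂ = 1/ε_s+1/ε₂−1 = 10.01.
Solve for T_s⁴: T_s⁴ = (D₂·T₁⁴ + D₁·T₂⁴)/(D₁+D₂) = 8.868×10⁹ K⁴.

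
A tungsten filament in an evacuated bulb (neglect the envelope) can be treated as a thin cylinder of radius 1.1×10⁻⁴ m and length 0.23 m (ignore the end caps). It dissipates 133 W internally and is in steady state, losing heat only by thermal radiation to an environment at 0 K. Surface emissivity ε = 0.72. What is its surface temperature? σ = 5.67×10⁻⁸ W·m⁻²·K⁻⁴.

Steady state: internal power = radiated power, P = εσA T⁴.
Radiating area A = 2πrL = 1.590×10⁻⁴ m².
T⁴ = P/(εσA) = 133/(0.72·5.67×10⁻⁸·1.590×10⁻⁴) = 2.049×10¹³ K⁴.
T = (2.049×10¹³)^(1/4).

T ≈ 2130 K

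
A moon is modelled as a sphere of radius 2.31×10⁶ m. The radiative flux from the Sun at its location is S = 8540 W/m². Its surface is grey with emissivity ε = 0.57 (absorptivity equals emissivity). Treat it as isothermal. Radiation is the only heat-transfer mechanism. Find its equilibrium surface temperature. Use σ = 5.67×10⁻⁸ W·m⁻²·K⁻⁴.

At equilibrium, absorbed power = emitted power.
Absorbing cross-section = πr² = 1.676×10¹³ m²; emitting surface = 4πr² = 6.706×10¹³ m² (ratio 4).
εS·A_cross = εσ·A_surf·T⁴  ⇒  T⁴ = S/(4σ)   (ε cancels).
T⁴ = 8540/(4·5.67×10⁻⁸) = 3.765×10¹⁰ K⁴.
T = (3.765×10¹⁰)^(1/4).

T ≈ 441 K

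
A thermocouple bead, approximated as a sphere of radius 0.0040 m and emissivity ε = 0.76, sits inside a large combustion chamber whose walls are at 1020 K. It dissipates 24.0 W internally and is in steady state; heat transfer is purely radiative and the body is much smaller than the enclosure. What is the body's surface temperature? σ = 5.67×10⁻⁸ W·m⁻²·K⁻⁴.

For a small grey body in a large enclosure, net radiated power = εσA(T⁴ − T_w⁴).
Steady state: P = εσA(T⁴ − T_w⁴) with A = 4πr² = 2.011×10⁻⁴ m².
T⁴ = P/(εσA) + T_w⁴ = 24.0/(0.76·5.67×10⁻⁸·2.011×10⁻⁴) + (1020)⁴
    = 2.770×10¹² + 1.082×10¹² = 3.852×10¹² K⁴.

T ≈ 1400 K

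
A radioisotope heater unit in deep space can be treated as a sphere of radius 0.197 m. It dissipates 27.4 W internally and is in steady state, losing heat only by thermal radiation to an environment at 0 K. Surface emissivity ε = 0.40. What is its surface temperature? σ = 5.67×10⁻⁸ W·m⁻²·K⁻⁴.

Steady state: internal power = radiated power, P = εσA T⁴.
Radiating area A = 4πr² = 0.4877 m².
T⁴ = P/(εσA) = 27.4/(0.40·5.67×10⁻⁸·0.4877) = 2.477×10⁹ K⁴.
T = (2.477×10⁹)^(1/4).

T ≈ 223 K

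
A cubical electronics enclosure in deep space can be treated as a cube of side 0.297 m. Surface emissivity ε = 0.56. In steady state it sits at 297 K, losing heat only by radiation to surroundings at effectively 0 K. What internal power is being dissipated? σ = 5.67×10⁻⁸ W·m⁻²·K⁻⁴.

Steady state: P = εσA T⁴.
A = 6L² = 0.5293 m²; T⁴ = (297)⁴ = 7.781×10⁹ K⁴.
P = 0.56 × 5.67×10⁻⁸ × 0.5293 × 7.781×10⁹.

P ≈ 131 W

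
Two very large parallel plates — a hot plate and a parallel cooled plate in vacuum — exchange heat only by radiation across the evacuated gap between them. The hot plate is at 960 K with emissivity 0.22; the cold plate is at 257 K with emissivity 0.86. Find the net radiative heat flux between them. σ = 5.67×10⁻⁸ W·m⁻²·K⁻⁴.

q ≈ 10200 W/m²

For two infinite grey parallel plates, q = σ(T₁⁴ − T₂⁴)/(1/ε₁ + 1/ε₂ − 1).
T₁⁴ − T₂⁴ = 8.493×10¹¹ − 4.362×10⁹ = 8.450×10¹¹ K⁴.
1/ε₁ + 1/ε₂ − 1 = 4.545 + 1.163 − 1 = 4.708.
q = 5.67×10⁻⁸ × 8.450×10¹¹ / 4.708.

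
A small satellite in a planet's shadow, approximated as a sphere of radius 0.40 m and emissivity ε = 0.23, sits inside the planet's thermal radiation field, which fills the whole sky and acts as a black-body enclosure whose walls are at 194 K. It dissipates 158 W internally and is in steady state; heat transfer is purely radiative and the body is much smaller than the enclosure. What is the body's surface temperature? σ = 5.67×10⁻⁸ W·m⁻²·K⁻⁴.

For a small grey body in a large enclosure, net radiated power = εσA(T⁴ − T_w⁴).
Steady state: P = εσA(T⁴ − T_w⁴) with A = 4πr² = 2.011 m².
T⁴ = P/(εσA) + T_w⁴ = 158/(0.23·5.67×10⁻⁸·2.011) + (194)⁴
    = 6.026×10⁹ + 1.416×10⁹ = 7.442×10⁹ K⁴.

T ≈ 294 K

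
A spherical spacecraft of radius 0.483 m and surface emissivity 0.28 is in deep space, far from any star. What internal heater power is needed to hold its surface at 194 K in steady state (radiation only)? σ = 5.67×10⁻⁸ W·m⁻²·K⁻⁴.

P = εσ·4πr²·T⁴.
4πr² = 2.932 m²; T⁴ = 1.416×10⁹ K⁴.
P = 0.28·5.67×10⁻⁸·2.932·1.416×10⁹.

P ≈ 65.9 W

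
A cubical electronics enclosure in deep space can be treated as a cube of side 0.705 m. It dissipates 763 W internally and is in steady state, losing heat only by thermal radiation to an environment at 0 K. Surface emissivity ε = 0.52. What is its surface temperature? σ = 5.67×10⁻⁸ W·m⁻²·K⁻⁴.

T ≈ 305 K

Steady state: internal power = radiated power, P = εσA T⁴.
Radiating area A = 6L² = 2.982 m².
T⁴ = P/(εσA) = 763/(0.52·5.67×10⁻⁸·2.982) = 8.678×10⁹ K⁴.
T = (8.678×10⁹)^(1/4).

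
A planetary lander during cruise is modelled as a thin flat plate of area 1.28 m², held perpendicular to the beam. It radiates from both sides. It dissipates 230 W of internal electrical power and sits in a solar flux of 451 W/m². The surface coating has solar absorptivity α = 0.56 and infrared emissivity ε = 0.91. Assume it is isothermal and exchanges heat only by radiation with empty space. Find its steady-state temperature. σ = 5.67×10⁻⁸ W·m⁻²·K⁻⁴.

At steady state, absorbed solar power + internal power = radiated power.
Absorbed: α·S·A_cross = 0.56·451·1.280 = 323.3 W (cross-section A).
Total input = 323.3 + 230 = 553.3 W.
Radiated: εσ·A_surf·T⁴ with A_surf = 2A = 2.560 m².
T⁴ = 553.3/(0.91·5.67×10⁻⁸·2.560) = 4.189×10⁹ K⁴.

T ≈ 254 K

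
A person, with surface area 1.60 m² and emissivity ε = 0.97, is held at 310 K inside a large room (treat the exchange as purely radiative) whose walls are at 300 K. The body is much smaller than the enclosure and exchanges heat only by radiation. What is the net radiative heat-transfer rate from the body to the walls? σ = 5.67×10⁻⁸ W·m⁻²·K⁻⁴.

P_net ≈ 99.9 W

For a small grey body in a large enclosure: P_net = εσA(T_body⁴ − T_wall⁴).
A = 1.60 m²; T_body⁴ − T_wall⁴ = 9.235×10⁹ − 8.100×10⁹ = 1.135×10⁹ K⁴.
|P_net| = 0.97·5.67×10⁻⁸·1.600·1.135×10⁹.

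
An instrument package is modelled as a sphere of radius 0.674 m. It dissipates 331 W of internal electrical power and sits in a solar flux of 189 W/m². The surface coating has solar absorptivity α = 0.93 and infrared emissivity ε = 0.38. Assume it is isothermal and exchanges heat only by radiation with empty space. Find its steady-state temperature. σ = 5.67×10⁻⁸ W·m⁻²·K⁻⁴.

At steady state, absorbed solar power + internal power = radiated power.
Absorbed: α·S·A_cross = 0.93·189·1.427 = 250.9 W (cross-section πr²).
Total input = 250.9 + 331 = 581.9 W.
Radiated: εσ·A_surf·T⁴ with A_surf = 4πr² = 5.709 m².
T⁴ = 581.9/(0.38·5.67×10⁻⁸·5.709) = 4.731×10⁹ K⁴.

T ≈ 262 K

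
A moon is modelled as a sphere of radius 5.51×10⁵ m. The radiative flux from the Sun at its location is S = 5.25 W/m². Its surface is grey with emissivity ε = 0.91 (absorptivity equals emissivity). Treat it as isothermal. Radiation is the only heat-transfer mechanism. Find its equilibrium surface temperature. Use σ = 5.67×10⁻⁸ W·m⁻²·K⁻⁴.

T ≈ 69.4 K

At equilibrium, absorbed power = emitted power.
Absorbing cross-section = πr² = 9.538×10¹¹ m²; emitting surface = 4πr² = 3.815×10¹² m² (ratio 4).
εS·A_cross = εσ·A_surf·T⁴  ⇒  T⁴ = S/(4σ)   (ε cancels).
T⁴ = 5.25/(4·5.67×10⁻⁸) = 2.315×10⁷ K⁴.
T = (2.315×10⁷)^(1/4).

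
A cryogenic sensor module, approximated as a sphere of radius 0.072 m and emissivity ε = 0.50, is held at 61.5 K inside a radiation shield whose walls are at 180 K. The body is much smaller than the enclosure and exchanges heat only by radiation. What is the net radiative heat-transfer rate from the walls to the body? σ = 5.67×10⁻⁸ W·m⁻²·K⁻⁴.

P_net ≈ 1.91 W

For a small grey body in a large enclosure: P_net = εσA(T_body⁴ − T_wall⁴).
A = 4πr² = 0.06514 m²; T_body⁴ − T_wall⁴ = 1.431×10⁷ − 1.050×10⁹ = -1.035×10⁹ K⁴.
|P_net| = 0.50·5.67×10⁻⁸·0.06514·1.035×10⁹.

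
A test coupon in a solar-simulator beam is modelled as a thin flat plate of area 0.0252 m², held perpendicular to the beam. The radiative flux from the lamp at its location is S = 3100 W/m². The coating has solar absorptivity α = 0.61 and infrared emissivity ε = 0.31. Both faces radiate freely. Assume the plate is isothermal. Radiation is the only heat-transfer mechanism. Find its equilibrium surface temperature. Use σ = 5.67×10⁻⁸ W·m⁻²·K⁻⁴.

T ≈ 482 K

At equilibrium, absorbed power = emitted power.
Absorbing cross-section = A = 0.02520 m²; emitting surface = 2A = 0.05040 m² (ratio 2).
αS·A_cross = εσ·A_surf·T⁴  ⇒  T⁴ = αS/(ε·2σ).
T⁴ = 0.610·3100/(0.31·2·5.67×10⁻⁸) = 5.379×10¹⁰ K⁴.
T = (5.379×10¹⁰)^(1/4).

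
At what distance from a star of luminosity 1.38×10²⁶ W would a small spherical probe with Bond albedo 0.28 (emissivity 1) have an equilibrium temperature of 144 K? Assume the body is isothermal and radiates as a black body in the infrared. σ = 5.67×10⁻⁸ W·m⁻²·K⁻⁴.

For an isothermal black-emitting sphere, (1−a)S·πr² = σ·4πr²·T⁴ ⇒ S = 4σT⁴/(1−a).
S = 4·5.67×10⁻⁸·(144)⁴/0.720 = 135.4 W/m².
Flux falls as S = L/(4πd²), so d = √(L/(4πS)) = √(1.38×10²⁶/(4π·135.4)).

d ≈ 2.85×10¹¹ m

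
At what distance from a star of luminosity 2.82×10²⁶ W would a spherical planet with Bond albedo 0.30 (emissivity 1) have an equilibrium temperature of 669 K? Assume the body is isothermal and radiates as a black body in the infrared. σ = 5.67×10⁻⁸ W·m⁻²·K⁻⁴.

For an isothermal black-emitting sphere, (1−a)S·πr² = σ·4πr²·T⁴ ⇒ S = 4σT⁴/(1−a).
S = 4·5.67×10⁻⁸·(669)⁴/0.700 = 64900 W/m².
Flux falls as S = L/(4πd²), so d = √(L/(4πS)) = √(2.82×10²⁶/(4π·64900)).

d ≈ 1.86×10¹⁰ m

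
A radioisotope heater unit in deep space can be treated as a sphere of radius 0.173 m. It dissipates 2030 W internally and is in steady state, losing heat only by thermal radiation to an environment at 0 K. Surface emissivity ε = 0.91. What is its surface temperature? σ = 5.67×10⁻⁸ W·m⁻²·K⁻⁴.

T ≈ 569 K

Steady state: internal power = radiated power, P = εσA T⁴.
Radiating area A = 4πr² = 0.3761 m².
T⁴ = P/(εσA) = 2030/(0.91·5.67×10⁻⁸·0.3761) = 1.046×10¹¹ K⁴.
T = (1.046×10¹¹)^(1/4).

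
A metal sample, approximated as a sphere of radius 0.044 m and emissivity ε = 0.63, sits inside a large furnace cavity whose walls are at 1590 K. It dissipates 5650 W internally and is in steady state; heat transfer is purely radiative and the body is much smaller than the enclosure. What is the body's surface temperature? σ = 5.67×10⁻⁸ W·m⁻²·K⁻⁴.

For a small grey body in a large enclosure, net radiated power = εσA(T⁴ − T_w⁴).
Steady state: P = εσA(T⁴ − T_w⁴) with A = 4πr² = 0.02433 m².
T⁴ = P/(εσA) + T_w⁴ = 5650/(0.63·5.67×10⁻⁸·0.02433) + (1590)⁴
    = 6.501×10¹² + 6.391×10¹² = 1.289×10¹³ K⁴.

T ≈ 1890 K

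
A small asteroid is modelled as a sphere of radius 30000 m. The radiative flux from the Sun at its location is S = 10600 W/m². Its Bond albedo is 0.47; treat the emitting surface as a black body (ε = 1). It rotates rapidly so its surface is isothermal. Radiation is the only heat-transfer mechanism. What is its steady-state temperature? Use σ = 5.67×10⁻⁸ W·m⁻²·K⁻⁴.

At equilibrium, absorbed power = emitted power.
Absorbing cross-section = πr² = 2.827×10⁹ m²; emitting surface = 4πr² = 1.131×10¹⁰ m² (ratio 4).
(1−a)S·A_cross = εσ·A_surf·T⁴  ⇒  T⁴ = (1−a)S/(4σ).
T⁴ = 0.530·10600/(4·5.67×10⁻⁸) = 2.477×10¹⁰ K⁴.
T = (2.477×10¹⁰)^(1/4).

T ≈ 397 K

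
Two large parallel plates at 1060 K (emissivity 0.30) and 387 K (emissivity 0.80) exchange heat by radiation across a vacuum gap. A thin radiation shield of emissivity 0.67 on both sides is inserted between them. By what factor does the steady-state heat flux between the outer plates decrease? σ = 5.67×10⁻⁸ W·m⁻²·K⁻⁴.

factor ≈ 1.55

Without shield: q₀ = σΔ(T⁴)/(1/ε₁+1/ε₂−1) with denominator 3.583.
With shield the two gaps are in series; the resistances add: (1/ε₁+1/ε_s−1)+(1/ε_s+1/ε₂−1) = 3.826+1.743 = 5.568.
Heat-flux ratio q₀/q = 5.568/3.583.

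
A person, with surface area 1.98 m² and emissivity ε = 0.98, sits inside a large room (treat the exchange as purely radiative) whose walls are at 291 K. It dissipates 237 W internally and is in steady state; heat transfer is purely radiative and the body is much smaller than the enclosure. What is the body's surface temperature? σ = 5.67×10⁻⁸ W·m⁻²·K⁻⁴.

T ≈ 311 K

For a small grey body in a large enclosure, net radiated power = εσA(T⁴ − T_w⁴).
Steady state: P = εσA(T⁴ − T_w⁴) with A = 1.98 m².
T⁴ = P/(εσA) + T_w⁴ = 237/(0.98·5.67×10⁻⁸·1.980) + (291)⁴
    = 2.154×10⁹ + 7.171×10⁹ = 9.325×10⁹ K⁴.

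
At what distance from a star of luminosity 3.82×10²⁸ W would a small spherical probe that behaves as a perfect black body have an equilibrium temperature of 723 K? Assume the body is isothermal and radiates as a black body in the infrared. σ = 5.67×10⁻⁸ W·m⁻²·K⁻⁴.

d ≈ 2.21×10¹¹ m

For an isothermal black-emitting sphere, (1−a)S·πr² = σ·4πr²·T⁴ ⇒ S = 4σT⁴/(1−a).
S = 4·5.67×10⁻⁸·(723)⁴/1.00 = 61970 W/m².
Flux falls as S = L/(4πd²), so d = √(L/(4πS)) = √(3.82×10²⁸/(4π·61970)).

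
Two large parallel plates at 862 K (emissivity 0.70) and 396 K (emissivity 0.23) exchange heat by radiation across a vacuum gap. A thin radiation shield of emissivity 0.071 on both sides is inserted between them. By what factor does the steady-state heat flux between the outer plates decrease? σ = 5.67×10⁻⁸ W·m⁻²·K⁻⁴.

Without shield: q₀ = σΔ(T⁴)/(1/ε₁+1/ε₂−1) with denominator 4.776.
With shield the two gaps are in series; the resistances add: (1/ε₁+1/ε_s−1)+(1/ε_s+1/ε₂−1) = 14.51+17.43 = 31.95.
Heat-flux ratio q₀/q = 31.95/4.776.

factor ≈ 6.69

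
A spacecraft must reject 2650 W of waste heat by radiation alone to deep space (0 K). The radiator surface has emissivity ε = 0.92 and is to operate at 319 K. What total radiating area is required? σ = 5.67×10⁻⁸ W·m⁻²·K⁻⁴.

P = εσA T⁴ ⇒ A = P/(εσT⁴).
T⁴ = 1.036×10¹⁰ K⁴.
A = 2650/(0.92 × 5.67×10⁻⁸ × 1.036×10¹⁰).

A ≈ 4.91 m²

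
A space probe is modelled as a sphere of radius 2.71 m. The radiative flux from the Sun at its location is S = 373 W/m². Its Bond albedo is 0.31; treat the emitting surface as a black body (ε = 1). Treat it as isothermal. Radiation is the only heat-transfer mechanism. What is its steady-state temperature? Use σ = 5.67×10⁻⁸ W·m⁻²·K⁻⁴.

T ≈ 184 K

At equilibrium, absorbed power = emitted power.
Absorbing cross-section = πr² = 23.07 m²; emitting surface = 4πr² = 92.29 m² (ratio 4).
(1−a)S·A_cross = εσ·A_surf·T⁴  ⇒  T⁴ = (1−a)S/(4σ).
T⁴ = 0.690·373/(4·5.67×10⁻⁸) = 1.135×10⁹ K⁴.
T = (1.135×10⁹)^(1/4).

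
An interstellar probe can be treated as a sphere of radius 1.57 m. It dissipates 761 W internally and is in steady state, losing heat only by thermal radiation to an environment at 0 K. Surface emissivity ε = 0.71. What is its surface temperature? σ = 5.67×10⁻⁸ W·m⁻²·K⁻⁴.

T ≈ 157 K

Steady state: internal power = radiated power, P = εσA T⁴.
Radiating area A = 4πr² = 30.97 m².
T⁴ = P/(εσA) = 761/(0.71·5.67×10⁻⁸·30.97) = 6.103×10⁸ K⁴.
T = (6.103×10⁸)^(1/4).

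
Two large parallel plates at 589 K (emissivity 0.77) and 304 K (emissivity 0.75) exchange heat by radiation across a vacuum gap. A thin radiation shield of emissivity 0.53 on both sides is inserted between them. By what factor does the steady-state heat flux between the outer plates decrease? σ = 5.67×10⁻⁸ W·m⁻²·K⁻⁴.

factor ≈ 2.70

Without shield: q₀ = σΔ(T⁴)/(1/ε₁+1/ε₂−1) with denominator 1.632.
With shield the two gaps are in series; the resistances add: (1/ε₁+1/ε_s−1)+(1/ε_s+1/ε₂−1) = 2.185+2.220 = 4.406.
Heat-flux ratio q₀/q = 4.406/1.632.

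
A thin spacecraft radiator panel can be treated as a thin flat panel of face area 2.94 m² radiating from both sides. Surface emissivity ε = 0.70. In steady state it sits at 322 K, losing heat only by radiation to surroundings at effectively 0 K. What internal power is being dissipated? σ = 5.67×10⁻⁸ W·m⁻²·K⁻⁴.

P ≈ 2510 W

Steady state: P = εσA T⁴.
A = 2·2.94 = 5.880 m²; T⁴ = (322)⁴ = 1.075×10¹⁰ K⁴.
P = 0.70 × 5.67×10⁻⁸ × 5.880 × 1.075×10¹⁰.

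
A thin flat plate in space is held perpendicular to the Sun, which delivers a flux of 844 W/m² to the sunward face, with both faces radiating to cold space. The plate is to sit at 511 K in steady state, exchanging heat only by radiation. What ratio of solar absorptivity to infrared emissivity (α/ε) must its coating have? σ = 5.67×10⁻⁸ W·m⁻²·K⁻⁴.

α/ε ≈ 9.16

Balance: αS·A = εσ·2A·T⁴ ⇒ α/ε = 2σT⁴/S.
α/ε = 2·5.67×10⁻⁸·(511)⁴/844 = 2·5.67×10⁻⁸·6.818×10¹⁰/844.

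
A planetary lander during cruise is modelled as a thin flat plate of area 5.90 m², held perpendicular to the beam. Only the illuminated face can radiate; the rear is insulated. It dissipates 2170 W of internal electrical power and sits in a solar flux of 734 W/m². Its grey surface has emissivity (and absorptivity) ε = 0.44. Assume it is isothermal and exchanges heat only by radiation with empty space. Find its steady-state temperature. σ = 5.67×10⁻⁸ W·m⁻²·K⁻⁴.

T ≈ 408 K

At steady state, absorbed solar power + internal power = radiated power.
Absorbed: α·S·A_cross = 0.44·734·5.900 = 1905 W (cross-section A).
Total input = 1905 + 2170 = 4075 W.
Radiated: εσ·A_surf·T⁴ with A_surf = A = 5.900 m².
T⁴ = 4075/(0.44·5.67×10⁻⁸·5.900) = 2.769×10¹⁰ K⁴.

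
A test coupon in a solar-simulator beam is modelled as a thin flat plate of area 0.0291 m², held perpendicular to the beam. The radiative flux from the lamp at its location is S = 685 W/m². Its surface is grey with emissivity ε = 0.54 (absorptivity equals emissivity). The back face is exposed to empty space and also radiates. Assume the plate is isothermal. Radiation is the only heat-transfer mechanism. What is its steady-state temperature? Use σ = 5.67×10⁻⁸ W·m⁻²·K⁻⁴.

T ≈ 279 K

At equilibrium, absorbed power = emitted power.
Absorbing cross-section = A = 0.02910 m²; emitting surface = 2A = 0.05820 m² (ratio 2).
εS·A_cross = εσ·A_surf·T⁴  ⇒  T⁴ = S/(2σ)   (ε cancels).
T⁴ = 685/(2·5.67×10⁻⁸) = 6.041×10⁹ K⁴.
T = (6.041×10⁹)^(1/4).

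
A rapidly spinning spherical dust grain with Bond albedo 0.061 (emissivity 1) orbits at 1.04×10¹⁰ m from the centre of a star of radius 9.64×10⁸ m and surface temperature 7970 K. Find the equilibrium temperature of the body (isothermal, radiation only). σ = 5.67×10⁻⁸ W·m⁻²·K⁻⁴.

T ≈ 1690 K

The star's surface emits σT_*⁴; at distance d the flux is S = σT_*⁴(R_*/d)².
S = 5.67×10⁻⁸·(7970)⁴·(9.64×10⁸/1.04×10¹⁰)² = 1.966×10⁶ W/m².
For an isothermal sphere T⁴ = (1−a)S/(4σ) = 8.138×10¹² K⁴.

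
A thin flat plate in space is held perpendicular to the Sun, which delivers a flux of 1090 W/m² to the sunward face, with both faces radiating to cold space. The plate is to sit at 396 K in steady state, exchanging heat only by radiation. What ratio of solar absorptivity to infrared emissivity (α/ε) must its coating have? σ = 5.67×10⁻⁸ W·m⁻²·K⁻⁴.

Balance: αS·A = εσ·2A·T⁴ ⇒ α/ε = 2σT⁴/S.
α/ε = 2·5.67×10⁻⁸·(396)⁴/1090 = 2·5.67×10⁻⁸·2.459×10¹⁰/1090.

α/ε ≈ 2.56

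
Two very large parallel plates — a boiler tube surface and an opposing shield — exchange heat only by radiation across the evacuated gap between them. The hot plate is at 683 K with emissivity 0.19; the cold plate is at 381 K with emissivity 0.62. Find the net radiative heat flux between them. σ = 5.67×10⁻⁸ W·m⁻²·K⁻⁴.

For two infinite grey parallel plates, q = σ(T₁⁴ − T₂⁴)/(1/ε₁ + 1/ε₂ − 1).
T₁⁴ − T₂⁴ = 2.176×10¹¹ − 2.107×10¹⁰ = 1.965×10¹¹ K⁴.
1/ε₁ + 1/ε₂ − 1 = 5.263 + 1.613 − 1 = 5.876.
q = 5.67×10⁻⁸ × 1.965×10¹¹ / 5.876.

q ≈ 1900 W/m²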